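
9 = 9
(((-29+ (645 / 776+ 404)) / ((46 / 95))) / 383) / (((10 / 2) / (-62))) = -171778905 / 6835784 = -25.13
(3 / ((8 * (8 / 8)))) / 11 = 3 / 88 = 0.03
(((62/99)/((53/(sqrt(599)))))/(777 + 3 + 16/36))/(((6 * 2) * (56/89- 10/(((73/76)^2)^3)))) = -417531130331351 * sqrt(599)/4005595534159855418112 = -0.00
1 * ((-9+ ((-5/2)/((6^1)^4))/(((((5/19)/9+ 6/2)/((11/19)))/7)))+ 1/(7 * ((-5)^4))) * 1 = -839379313/93240000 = -9.00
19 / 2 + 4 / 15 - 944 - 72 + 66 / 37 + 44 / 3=-1098659 / 1110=-989.78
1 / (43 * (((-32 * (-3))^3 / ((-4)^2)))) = 1 / 2377728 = 0.00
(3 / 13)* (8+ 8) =48 / 13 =3.69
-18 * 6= -108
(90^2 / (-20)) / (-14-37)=135 / 17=7.94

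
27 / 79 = 0.34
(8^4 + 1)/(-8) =-4097/8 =-512.12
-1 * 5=-5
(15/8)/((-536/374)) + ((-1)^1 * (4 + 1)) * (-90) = 961995/2144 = 448.69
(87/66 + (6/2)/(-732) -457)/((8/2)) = -1223061/10736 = -113.92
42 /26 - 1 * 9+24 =216 /13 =16.62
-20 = -20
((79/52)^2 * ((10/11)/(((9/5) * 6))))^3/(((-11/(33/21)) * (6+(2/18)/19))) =-0.00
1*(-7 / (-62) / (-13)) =-7 / 806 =-0.01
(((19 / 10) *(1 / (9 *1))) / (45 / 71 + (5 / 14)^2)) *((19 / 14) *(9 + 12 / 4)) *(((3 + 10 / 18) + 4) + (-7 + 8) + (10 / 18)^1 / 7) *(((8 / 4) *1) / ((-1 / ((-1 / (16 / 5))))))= 6971632 / 286065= 24.37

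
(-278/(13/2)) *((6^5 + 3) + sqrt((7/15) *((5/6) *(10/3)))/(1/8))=-4325124/13-4448 *sqrt(105)/117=-333091.41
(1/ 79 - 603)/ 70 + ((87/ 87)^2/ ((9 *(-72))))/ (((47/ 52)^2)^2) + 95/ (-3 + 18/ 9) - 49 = -166791087427738/ 1092877755165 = -152.62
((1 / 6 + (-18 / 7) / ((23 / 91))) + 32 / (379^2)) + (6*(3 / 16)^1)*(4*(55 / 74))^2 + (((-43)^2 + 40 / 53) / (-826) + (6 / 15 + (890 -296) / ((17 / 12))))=21074096071342631927 / 50490050077646130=417.39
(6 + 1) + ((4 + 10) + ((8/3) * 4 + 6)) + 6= 131/3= 43.67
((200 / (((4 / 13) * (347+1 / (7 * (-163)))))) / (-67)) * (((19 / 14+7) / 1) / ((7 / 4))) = -12396150 / 92844647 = -0.13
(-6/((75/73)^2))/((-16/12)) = 5329/1250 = 4.26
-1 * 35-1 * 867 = -902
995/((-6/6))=-995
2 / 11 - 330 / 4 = -1811 / 22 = -82.32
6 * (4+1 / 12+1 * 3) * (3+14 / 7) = 425 / 2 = 212.50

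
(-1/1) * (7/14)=-1/2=-0.50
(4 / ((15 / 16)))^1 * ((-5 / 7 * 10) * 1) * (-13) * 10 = 83200 / 21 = 3961.90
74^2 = 5476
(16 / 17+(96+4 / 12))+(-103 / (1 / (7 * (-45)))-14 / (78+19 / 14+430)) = 1314999660 / 40409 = 32542.25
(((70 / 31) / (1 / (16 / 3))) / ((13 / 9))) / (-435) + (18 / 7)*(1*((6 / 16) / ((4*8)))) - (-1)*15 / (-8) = -19519315 / 10471552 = -1.86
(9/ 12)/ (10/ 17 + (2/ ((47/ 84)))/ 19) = 45543/ 47144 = 0.97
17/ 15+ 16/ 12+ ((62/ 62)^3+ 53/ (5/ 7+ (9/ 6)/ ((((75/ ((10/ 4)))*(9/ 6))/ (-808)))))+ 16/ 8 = 142271/ 41295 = 3.45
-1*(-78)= 78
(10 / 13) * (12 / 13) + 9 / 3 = 627 / 169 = 3.71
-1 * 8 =-8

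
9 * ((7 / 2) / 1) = 31.50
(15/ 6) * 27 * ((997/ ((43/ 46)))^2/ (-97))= -141974305470/ 179353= -791591.47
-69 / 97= -0.71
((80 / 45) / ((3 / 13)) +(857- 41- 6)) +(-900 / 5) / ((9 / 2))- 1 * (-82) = 23212 / 27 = 859.70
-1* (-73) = 73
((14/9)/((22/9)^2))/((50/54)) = 1701/6050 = 0.28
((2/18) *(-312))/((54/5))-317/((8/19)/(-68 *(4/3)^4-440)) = 13312751/27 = 493064.85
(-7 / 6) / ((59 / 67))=-469 / 354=-1.32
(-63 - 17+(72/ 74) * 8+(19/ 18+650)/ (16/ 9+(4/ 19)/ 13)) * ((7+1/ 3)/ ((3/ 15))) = 10658.88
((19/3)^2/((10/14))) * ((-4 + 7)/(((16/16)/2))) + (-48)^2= 39614/15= 2640.93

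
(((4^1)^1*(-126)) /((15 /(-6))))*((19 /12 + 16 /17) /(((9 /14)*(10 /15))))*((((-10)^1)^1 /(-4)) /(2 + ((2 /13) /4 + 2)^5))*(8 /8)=79.81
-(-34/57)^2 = -1156/3249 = -0.36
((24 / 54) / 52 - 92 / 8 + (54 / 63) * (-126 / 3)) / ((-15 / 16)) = 88904 / 1755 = 50.66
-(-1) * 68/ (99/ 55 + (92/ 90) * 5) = 3060/ 311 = 9.84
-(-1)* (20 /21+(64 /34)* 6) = 4372 /357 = 12.25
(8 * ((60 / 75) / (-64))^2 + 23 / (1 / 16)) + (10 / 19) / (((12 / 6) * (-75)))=16780697 / 45600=368.00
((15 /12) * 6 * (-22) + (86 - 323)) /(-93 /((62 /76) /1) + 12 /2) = 67 /18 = 3.72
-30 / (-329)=30 / 329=0.09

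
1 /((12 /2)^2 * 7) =1 /252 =0.00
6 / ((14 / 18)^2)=486 / 49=9.92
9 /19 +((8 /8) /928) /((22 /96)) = 5799 /12122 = 0.48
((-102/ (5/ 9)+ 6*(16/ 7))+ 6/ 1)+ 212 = 1684/ 35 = 48.11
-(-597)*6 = 3582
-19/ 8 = -2.38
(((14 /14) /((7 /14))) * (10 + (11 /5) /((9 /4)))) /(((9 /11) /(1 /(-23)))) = -1.17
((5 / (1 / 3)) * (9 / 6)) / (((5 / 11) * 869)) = 9 / 158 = 0.06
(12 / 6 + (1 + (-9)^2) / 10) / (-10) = -51 / 50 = -1.02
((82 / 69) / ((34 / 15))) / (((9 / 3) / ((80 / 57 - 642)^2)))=273320800180 / 3811077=71717.47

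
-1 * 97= -97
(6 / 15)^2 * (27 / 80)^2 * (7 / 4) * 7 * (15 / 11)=107163 / 352000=0.30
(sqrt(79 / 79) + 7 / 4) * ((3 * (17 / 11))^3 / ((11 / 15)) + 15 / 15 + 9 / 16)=32202265 / 85184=378.03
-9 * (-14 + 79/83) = 9747/83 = 117.43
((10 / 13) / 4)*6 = 15 / 13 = 1.15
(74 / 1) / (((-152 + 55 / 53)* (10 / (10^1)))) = -3922 / 8001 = -0.49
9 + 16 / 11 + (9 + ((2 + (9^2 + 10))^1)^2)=95353 / 11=8668.45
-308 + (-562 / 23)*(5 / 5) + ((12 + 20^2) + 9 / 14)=25827 / 322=80.21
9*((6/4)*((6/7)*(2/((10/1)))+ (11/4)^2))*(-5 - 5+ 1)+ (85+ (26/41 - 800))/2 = -59551593/45920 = -1296.86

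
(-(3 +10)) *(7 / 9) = -91 / 9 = -10.11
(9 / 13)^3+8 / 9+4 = 103229 / 19773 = 5.22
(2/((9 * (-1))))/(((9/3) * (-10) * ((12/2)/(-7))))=-7/810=-0.01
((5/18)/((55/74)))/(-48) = -37/4752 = -0.01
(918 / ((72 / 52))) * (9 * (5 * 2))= 59670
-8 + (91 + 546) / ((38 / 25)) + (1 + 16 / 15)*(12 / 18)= 705301 / 1710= 412.46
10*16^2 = 2560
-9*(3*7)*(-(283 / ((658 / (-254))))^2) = 34877397987 / 15463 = 2255538.90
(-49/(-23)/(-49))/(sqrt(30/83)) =-sqrt(2490)/690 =-0.07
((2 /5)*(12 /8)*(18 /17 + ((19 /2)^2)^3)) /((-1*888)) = -799781129 /1610240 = -496.68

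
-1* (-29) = 29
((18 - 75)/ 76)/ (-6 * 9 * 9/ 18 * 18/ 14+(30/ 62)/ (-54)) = 5859/ 271258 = 0.02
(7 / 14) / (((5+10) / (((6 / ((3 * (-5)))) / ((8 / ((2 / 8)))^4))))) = -1 / 78643200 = -0.00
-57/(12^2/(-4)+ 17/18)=1026/631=1.63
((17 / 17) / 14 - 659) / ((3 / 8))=-12300 / 7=-1757.14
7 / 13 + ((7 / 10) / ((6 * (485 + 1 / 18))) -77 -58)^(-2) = 972604464595987 / 1806081392378133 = 0.54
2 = 2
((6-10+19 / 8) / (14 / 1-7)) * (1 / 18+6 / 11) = -221 / 1584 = -0.14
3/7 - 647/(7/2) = -1291/7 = -184.43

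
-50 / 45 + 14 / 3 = 3.56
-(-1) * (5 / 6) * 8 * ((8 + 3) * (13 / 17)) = 2860 / 51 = 56.08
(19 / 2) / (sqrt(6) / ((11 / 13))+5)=1.20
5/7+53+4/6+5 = 1247/21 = 59.38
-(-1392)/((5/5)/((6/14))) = 4176/7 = 596.57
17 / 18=0.94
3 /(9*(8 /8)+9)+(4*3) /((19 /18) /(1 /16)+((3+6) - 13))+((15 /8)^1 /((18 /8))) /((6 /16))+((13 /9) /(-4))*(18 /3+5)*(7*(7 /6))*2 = -192805 /3132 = -61.56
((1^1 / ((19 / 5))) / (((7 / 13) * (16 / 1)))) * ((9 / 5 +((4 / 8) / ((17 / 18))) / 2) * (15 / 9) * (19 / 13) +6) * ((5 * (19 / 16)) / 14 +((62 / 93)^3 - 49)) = -2372459375 / 145861632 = -16.27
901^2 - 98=811703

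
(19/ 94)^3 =0.01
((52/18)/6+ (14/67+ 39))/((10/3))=7180/603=11.91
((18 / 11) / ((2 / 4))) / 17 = 36 / 187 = 0.19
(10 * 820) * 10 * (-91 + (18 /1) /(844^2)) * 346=-114946600973500 /44521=-2581851283.07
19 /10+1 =29 /10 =2.90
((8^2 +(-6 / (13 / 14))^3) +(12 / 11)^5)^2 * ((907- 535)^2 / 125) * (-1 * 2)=-1445299373474554742310961152 / 15649374312616026125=-92355090.02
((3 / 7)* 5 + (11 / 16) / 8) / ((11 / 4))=1997 / 2464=0.81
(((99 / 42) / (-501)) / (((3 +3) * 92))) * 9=-33 / 430192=-0.00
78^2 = 6084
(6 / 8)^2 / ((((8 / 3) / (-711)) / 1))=-149.98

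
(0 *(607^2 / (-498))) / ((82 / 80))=0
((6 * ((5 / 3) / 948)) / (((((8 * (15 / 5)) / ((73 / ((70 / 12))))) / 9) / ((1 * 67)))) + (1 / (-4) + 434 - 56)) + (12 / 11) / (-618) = 1910046739 / 5012392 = 381.06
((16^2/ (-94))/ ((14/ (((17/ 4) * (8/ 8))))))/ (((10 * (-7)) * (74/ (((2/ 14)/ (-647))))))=-68/ 1929603095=-0.00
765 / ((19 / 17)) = 13005 / 19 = 684.47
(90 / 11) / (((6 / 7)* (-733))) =-105 / 8063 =-0.01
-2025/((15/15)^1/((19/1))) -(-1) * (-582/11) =-423807/11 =-38527.91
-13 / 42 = -0.31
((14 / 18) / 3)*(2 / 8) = 7 / 108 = 0.06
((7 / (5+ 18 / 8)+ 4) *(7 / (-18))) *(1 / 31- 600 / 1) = 1041544 / 899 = 1158.56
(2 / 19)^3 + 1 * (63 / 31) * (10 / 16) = 2162569 / 1701032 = 1.27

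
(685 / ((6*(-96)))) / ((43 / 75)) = -17125 / 8256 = -2.07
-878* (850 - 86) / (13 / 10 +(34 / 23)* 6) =-154282160 / 2339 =-65960.74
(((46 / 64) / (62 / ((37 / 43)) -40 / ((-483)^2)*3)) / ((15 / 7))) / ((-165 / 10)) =-154411397 / 547310749920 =-0.00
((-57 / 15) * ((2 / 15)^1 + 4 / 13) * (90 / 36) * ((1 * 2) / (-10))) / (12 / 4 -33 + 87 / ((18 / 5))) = -1634 / 11375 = -0.14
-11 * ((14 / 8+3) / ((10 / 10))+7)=-517 / 4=-129.25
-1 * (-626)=626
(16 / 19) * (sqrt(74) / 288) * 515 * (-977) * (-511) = 257112205 * sqrt(74) / 342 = 6467142.74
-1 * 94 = -94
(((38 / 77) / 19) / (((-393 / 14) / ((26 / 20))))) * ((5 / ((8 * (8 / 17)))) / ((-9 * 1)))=221 / 1245024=0.00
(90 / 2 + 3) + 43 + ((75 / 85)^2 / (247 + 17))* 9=2314987 / 25432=91.03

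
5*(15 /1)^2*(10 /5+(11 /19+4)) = 140625 /19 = 7401.32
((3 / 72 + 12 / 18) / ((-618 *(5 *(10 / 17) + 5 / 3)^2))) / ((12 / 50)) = -4913 / 21842592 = -0.00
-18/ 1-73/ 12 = -289/ 12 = -24.08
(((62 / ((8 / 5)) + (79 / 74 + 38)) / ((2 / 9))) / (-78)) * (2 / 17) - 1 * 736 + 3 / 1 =-47984479 / 65416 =-733.53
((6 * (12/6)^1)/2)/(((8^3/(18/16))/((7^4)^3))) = 373714754427/2048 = 182477907.44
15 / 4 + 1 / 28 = 53 / 14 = 3.79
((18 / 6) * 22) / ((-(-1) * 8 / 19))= 627 / 4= 156.75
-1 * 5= -5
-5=-5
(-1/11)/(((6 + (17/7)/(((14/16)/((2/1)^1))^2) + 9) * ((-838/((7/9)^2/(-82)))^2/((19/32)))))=-0.00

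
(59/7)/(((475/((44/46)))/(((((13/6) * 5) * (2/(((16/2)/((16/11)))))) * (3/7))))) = 3068/107065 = 0.03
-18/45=-2/5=-0.40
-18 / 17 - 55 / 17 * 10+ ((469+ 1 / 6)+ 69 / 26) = 290665 / 663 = 438.41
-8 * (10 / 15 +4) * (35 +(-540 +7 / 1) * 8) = 473648 / 3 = 157882.67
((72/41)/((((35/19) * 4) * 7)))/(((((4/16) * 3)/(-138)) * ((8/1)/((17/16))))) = -0.83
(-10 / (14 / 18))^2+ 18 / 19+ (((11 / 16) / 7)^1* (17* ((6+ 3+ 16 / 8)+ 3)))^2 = 42462187 / 59584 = 712.64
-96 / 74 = -48 / 37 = -1.30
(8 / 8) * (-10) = -10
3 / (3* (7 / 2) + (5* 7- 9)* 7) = 6 / 385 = 0.02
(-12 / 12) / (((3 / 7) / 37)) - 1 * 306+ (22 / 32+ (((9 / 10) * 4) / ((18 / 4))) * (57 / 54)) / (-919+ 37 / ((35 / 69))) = -1672967273 / 4264128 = -392.34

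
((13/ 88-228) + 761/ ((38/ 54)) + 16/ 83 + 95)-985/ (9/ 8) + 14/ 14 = 92682101/ 1248984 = 74.21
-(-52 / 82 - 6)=272 / 41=6.63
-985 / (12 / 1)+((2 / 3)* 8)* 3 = -793 / 12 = -66.08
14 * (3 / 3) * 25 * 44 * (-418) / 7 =-919600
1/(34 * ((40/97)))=97/1360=0.07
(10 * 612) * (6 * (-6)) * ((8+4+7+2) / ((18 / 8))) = -2056320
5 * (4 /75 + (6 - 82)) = -5696 /15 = -379.73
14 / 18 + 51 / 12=181 / 36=5.03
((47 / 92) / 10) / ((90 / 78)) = 611 / 13800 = 0.04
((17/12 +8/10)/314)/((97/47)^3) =13808459/17194759320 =0.00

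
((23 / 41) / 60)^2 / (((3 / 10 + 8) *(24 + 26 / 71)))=37559 / 86894924400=0.00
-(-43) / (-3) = -43 / 3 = -14.33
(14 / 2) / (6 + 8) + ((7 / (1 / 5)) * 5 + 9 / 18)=176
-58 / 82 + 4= 135 / 41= 3.29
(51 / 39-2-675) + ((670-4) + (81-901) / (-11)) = 9274 / 143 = 64.85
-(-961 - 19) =980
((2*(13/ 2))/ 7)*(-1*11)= -143/ 7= -20.43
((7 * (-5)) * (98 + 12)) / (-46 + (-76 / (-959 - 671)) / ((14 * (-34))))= 67889500 / 811149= 83.70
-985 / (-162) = 985 / 162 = 6.08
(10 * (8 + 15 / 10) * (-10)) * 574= -545300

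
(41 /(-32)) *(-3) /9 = 0.43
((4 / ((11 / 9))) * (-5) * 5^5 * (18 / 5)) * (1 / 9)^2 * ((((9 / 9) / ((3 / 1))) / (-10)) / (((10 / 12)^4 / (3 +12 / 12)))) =6912 / 11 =628.36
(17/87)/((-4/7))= -119/348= -0.34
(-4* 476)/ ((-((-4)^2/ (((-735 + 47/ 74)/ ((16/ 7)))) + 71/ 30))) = 1278147360/ 1555303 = 821.80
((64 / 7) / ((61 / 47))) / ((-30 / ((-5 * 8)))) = 12032 / 1281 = 9.39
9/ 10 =0.90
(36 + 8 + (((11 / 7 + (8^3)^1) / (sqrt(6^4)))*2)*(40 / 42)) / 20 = 47081 / 13230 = 3.56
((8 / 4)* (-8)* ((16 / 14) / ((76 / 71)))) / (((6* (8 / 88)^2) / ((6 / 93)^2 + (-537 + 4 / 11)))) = 23628848848 / 127813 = 184870.47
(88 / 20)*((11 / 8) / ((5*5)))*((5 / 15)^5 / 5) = 121 / 607500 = 0.00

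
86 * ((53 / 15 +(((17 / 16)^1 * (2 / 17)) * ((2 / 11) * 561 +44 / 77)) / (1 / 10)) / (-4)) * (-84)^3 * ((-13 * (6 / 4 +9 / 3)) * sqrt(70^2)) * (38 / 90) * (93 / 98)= -13773393774504 / 5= -2754678754900.80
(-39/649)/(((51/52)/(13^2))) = -114244/11033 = -10.35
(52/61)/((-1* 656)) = -13/10004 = -0.00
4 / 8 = 1 / 2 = 0.50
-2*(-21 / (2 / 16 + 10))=4.15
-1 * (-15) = 15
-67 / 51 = -1.31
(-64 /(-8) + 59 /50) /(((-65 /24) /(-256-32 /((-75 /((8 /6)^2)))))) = 35146752 /40625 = 865.15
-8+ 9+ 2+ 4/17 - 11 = -132/17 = -7.76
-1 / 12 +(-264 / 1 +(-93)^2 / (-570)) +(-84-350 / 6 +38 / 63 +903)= 11539387 / 23940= 482.01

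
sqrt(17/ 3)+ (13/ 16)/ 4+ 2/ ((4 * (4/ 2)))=2.83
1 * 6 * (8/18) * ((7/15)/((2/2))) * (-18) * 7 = -784/5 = -156.80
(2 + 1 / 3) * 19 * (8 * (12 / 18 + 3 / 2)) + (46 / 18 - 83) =688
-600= -600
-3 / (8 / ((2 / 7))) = -3 / 28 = -0.11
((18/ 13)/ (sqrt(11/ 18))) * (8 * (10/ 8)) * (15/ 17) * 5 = 40500 * sqrt(22)/ 2431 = 78.14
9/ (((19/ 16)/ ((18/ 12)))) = 216/ 19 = 11.37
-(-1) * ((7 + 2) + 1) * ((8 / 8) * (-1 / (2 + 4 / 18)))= -4.50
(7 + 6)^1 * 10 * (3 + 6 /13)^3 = 911250 /169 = 5392.01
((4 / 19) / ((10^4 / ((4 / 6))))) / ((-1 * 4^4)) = -1 / 18240000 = -0.00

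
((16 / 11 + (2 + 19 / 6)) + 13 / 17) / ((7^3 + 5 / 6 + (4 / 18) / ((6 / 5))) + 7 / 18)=74583 / 3477826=0.02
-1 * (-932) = 932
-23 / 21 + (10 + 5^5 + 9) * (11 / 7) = 103729 / 21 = 4939.48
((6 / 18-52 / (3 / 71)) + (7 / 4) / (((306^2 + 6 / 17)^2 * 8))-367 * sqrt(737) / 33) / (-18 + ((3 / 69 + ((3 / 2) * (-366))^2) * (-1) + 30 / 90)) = 8441 * sqrt(737) / 228776801 + 2294496647351545279 / 562127515478117690496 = 0.01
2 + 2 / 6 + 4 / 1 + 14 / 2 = 40 / 3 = 13.33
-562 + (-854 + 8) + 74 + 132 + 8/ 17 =-20426/ 17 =-1201.53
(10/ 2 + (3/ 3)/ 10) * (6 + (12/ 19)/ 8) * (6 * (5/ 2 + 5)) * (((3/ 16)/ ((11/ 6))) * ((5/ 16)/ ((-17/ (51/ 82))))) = -1301265/ 797696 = -1.63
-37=-37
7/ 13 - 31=-396/ 13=-30.46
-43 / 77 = -0.56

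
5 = 5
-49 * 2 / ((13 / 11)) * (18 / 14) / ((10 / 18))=-12474 / 65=-191.91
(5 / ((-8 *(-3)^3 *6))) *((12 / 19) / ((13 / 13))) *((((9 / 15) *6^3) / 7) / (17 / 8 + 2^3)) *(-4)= -64 / 3591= -0.02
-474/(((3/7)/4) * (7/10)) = -6320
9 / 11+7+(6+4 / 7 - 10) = 338 / 77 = 4.39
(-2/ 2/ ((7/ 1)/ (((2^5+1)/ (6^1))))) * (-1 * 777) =1221/ 2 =610.50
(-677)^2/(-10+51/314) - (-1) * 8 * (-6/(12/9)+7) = -143853526/3089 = -46569.61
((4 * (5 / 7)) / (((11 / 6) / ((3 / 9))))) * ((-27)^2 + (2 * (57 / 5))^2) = 249768 / 385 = 648.75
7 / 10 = 0.70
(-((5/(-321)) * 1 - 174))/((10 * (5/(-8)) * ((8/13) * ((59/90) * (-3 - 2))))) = 2178501/157825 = 13.80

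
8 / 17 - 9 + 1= -128 / 17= -7.53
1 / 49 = 0.02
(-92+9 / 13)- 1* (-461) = 369.69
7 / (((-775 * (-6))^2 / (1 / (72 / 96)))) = 7 / 16216875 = 0.00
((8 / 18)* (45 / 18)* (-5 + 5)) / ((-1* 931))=0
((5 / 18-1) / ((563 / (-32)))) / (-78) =-8 / 15201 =-0.00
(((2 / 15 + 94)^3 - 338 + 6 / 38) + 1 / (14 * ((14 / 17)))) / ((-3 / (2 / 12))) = -10479435071897 / 226233000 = -46321.43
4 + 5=9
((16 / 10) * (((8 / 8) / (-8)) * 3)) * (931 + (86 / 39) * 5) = -36739 / 65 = -565.22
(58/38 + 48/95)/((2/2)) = 193/95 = 2.03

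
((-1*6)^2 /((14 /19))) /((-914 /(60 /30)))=-342 /3199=-0.11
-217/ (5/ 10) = -434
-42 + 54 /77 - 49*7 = -29591 /77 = -384.30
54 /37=1.46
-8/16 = -1/2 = -0.50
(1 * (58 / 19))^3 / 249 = 195112 / 1707891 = 0.11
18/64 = 9/32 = 0.28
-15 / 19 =-0.79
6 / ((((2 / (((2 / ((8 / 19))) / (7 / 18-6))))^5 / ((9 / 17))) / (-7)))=27633911101839 / 91479914760704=0.30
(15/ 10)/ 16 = 3/ 32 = 0.09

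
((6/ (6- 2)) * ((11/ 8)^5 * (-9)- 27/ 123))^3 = -5751521411628371189685057/ 19399536869875122176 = -296477.25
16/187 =0.09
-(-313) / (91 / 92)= 28796 / 91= 316.44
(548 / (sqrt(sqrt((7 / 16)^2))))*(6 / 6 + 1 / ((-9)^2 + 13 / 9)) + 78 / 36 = 13 / 6 + 823096*sqrt(7) / 2597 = 840.71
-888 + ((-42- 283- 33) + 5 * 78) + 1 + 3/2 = -1707/2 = -853.50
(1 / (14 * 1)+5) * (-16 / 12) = -142 / 21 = -6.76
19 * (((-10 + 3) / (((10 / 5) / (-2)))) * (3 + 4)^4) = 319333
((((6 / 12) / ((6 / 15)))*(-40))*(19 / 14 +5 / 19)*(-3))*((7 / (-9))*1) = -10775 / 57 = -189.04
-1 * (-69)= 69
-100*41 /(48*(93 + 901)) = -1025 /11928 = -0.09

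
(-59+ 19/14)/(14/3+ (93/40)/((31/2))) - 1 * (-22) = 20296/2023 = 10.03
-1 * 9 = -9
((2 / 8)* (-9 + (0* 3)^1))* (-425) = 3825 / 4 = 956.25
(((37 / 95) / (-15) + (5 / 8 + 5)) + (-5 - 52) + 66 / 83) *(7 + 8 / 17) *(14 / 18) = -42568158577 / 144768600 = -294.04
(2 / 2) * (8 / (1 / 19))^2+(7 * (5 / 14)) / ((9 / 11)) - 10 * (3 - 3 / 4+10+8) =22904.56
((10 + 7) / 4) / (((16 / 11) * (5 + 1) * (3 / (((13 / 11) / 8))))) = 221 / 9216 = 0.02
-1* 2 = -2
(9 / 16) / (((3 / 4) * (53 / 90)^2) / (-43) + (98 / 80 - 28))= -0.02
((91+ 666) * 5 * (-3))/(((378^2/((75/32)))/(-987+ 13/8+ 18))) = 732302875/4064256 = 180.18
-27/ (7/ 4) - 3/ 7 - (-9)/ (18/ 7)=-173/ 14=-12.36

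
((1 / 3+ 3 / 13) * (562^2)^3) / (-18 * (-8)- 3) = 693171302092094848 / 5499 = 126054064755791.03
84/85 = 0.99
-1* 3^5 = -243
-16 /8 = -2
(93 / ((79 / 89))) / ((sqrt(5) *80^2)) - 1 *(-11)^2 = -121 + 8277 *sqrt(5) / 2528000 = -120.99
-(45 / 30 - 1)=-1 / 2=-0.50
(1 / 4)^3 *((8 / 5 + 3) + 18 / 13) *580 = 11281 / 208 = 54.24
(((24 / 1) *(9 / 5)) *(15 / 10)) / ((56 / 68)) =2754 / 35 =78.69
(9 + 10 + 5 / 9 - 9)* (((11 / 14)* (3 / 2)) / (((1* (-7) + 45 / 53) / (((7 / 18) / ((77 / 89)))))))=-448115 / 492912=-0.91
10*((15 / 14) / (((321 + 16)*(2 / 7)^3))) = 3675 / 2696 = 1.36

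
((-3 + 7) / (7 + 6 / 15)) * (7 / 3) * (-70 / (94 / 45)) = -73500 / 1739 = -42.27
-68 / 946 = -34 / 473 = -0.07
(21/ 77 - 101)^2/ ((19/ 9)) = 11048976/ 2299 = 4805.99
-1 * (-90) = 90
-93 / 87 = -31 / 29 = -1.07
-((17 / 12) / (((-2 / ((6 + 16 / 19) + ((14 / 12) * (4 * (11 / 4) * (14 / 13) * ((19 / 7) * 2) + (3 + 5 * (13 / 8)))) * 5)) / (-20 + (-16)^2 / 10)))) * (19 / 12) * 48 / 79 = 42031157 / 24648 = 1705.26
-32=-32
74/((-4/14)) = -259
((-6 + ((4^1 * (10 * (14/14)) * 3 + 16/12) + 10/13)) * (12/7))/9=18112/819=22.11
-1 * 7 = -7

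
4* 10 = 40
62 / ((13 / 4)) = 248 / 13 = 19.08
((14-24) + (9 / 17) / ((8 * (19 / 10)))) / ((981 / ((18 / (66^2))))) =-12875 / 306723384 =-0.00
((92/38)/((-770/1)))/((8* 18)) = -23/1053360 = -0.00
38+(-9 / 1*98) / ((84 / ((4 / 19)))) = 680 / 19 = 35.79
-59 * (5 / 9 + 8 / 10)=-3599 / 45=-79.98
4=4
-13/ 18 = -0.72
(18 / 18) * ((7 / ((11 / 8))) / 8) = 7 / 11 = 0.64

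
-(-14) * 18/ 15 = 84/ 5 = 16.80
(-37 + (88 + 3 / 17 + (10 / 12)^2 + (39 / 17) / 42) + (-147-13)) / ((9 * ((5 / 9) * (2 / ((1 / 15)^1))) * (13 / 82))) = -18982631 / 4176900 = -4.54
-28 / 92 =-7 / 23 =-0.30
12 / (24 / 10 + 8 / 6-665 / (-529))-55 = -2082725 / 39599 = -52.60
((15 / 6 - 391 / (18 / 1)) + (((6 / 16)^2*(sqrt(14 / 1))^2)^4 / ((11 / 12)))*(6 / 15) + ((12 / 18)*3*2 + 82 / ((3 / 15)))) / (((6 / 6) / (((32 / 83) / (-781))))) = -0.20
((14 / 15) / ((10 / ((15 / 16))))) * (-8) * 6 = -21 / 5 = -4.20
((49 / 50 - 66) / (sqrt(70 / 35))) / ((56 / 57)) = -185307 * sqrt(2) / 5600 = -46.80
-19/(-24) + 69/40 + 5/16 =679/240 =2.83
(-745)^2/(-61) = -555025/61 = -9098.77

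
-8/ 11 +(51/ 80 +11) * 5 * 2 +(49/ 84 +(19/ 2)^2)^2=6626143/ 792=8366.34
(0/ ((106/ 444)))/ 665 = 0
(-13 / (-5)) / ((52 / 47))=47 / 20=2.35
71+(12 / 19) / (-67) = 90371 / 1273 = 70.99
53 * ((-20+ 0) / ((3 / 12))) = -4240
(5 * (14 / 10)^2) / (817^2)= 49 / 3337445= 0.00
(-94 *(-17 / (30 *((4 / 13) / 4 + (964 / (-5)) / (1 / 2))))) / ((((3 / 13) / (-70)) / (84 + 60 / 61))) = 1814816640 / 509533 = 3561.73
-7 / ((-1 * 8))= 7 / 8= 0.88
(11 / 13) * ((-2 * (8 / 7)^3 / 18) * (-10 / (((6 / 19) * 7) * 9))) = 535040 / 7584759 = 0.07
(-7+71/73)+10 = 290/73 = 3.97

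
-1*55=-55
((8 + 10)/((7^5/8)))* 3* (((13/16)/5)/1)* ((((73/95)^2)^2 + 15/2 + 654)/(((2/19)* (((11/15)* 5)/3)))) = 340590659834763/15850891787500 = 21.49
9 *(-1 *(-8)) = 72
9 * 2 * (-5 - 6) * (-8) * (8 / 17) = 12672 / 17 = 745.41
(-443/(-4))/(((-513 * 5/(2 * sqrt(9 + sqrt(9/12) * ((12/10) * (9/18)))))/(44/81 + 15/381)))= -2654899 * sqrt(30 * sqrt(3) + 900)/527723100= -0.16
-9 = -9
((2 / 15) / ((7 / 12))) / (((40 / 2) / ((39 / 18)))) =13 / 525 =0.02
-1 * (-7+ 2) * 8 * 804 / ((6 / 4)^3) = 85760 / 9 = 9528.89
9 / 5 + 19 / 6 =149 / 30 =4.97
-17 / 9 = -1.89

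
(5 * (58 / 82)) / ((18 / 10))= 725 / 369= 1.96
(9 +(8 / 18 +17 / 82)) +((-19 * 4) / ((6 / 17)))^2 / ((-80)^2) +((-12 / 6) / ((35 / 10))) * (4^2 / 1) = 32045623 / 4132800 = 7.75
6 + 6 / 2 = 9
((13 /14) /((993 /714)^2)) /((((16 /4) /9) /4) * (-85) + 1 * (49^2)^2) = 0.00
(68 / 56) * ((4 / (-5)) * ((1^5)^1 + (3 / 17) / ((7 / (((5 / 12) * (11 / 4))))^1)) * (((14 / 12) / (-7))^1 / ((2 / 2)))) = 653 / 3920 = 0.17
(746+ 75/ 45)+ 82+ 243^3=43049210/ 3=14349736.67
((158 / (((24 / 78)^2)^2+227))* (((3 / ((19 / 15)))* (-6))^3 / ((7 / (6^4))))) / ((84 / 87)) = -382993.58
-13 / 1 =-13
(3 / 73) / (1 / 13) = 39 / 73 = 0.53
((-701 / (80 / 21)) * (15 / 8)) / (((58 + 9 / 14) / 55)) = -17002755 / 52544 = -323.59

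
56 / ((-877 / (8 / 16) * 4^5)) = -7 / 224512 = -0.00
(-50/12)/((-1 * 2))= 25/12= 2.08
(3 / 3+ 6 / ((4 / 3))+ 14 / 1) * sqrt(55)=144.62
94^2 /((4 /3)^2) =19881 /4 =4970.25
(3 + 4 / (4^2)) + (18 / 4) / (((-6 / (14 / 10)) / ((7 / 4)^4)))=-33781 / 5120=-6.60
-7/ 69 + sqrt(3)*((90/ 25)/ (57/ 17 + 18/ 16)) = -7/ 69 + 816*sqrt(3)/ 1015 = 1.29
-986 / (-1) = 986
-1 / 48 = -0.02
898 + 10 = 908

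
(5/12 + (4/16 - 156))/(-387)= 466/1161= 0.40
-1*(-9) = 9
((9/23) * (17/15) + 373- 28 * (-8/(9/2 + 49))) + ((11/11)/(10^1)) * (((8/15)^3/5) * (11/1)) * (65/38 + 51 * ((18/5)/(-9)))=7437003741262/19726453125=377.01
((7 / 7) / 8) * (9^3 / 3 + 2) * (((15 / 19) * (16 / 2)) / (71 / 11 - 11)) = -1617 / 38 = -42.55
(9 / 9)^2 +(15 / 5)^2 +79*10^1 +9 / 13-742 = 763 / 13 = 58.69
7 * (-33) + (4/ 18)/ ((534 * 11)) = -6106022/ 26433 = -231.00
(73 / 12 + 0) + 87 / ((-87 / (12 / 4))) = 37 / 12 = 3.08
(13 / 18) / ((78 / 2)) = 1 / 54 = 0.02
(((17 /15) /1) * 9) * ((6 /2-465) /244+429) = 2657457 /610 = 4356.49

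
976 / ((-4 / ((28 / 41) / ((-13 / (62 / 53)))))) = 423584 / 28249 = 14.99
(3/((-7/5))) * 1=-2.14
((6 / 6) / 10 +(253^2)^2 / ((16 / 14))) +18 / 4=143400323019 / 40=3585008075.48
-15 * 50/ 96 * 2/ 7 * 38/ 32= -2375/ 896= -2.65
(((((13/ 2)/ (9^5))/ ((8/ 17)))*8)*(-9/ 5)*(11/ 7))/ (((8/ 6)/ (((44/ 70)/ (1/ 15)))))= -26741/ 714420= -0.04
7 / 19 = 0.37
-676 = -676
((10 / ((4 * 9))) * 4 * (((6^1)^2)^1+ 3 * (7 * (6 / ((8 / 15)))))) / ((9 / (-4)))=-1210 / 9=-134.44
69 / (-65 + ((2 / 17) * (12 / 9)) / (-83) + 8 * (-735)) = -292077 / 25165193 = -0.01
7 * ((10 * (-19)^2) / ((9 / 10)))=252700 / 9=28077.78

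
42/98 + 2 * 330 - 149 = 3580/7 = 511.43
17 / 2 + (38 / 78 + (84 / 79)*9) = 114347 / 6162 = 18.56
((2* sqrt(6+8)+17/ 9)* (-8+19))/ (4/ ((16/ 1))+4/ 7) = 5236/ 207+616* sqrt(14)/ 23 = 125.51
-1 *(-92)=92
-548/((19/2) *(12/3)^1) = -274/19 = -14.42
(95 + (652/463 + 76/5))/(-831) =-258373/1923765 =-0.13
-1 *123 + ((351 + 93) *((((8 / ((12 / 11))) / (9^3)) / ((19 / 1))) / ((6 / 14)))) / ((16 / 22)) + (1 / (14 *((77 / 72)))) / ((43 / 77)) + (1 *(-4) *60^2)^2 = 2593543926592228 / 12507453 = 207359877.87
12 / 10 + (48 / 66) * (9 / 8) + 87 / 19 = 6894 / 1045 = 6.60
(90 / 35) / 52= 9 / 182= 0.05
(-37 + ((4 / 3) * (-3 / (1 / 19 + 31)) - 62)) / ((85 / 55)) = -321673 / 5015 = -64.14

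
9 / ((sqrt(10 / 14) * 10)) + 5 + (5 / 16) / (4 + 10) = 6.09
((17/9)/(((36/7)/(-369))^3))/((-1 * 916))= 401878351/527616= 761.69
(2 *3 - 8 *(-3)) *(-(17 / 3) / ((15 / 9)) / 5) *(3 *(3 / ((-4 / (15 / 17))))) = 81 / 2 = 40.50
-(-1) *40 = 40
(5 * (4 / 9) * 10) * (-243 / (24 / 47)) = -10575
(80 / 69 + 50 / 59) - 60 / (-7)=301450 / 28497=10.58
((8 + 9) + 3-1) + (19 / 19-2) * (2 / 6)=56 / 3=18.67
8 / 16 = 1 / 2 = 0.50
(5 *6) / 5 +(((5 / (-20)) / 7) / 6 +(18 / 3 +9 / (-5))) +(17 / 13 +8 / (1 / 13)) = 1261279 / 10920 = 115.50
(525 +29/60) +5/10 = 525.98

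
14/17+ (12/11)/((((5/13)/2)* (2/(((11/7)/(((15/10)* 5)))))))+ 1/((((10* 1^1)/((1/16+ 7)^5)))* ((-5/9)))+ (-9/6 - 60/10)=-19770427687167/6239027200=-3168.83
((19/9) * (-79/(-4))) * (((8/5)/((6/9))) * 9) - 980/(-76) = 86782/95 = 913.49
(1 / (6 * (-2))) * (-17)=17 / 12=1.42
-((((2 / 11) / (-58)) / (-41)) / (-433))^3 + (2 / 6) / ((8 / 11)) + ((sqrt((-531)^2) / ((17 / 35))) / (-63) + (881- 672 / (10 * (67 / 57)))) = 20032306767657374548629795067 / 24825172706036033461953240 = 806.94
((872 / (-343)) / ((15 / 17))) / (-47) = 14824 / 241815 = 0.06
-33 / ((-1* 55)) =3 / 5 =0.60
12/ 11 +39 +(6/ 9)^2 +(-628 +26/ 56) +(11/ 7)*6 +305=-755569/ 2772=-272.57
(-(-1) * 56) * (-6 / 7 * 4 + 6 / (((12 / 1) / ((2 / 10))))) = -932 / 5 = -186.40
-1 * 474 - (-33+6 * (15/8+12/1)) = -2097/4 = -524.25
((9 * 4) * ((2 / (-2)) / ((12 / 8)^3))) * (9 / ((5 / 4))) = -384 / 5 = -76.80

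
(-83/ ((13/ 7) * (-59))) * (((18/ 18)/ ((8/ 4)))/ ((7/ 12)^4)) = 860544/ 263081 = 3.27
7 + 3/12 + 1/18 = 263/36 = 7.31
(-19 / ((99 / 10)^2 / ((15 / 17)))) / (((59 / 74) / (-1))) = 703000 / 3276801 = 0.21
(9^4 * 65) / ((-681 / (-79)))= 49472.44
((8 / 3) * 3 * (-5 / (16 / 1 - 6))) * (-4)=16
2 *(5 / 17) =0.59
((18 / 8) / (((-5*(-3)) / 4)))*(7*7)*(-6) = -882 / 5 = -176.40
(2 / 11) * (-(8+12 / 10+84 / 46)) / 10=-1268 / 6325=-0.20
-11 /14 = -0.79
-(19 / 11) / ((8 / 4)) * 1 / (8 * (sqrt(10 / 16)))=-19 * sqrt(10) / 440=-0.14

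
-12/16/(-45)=1/60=0.02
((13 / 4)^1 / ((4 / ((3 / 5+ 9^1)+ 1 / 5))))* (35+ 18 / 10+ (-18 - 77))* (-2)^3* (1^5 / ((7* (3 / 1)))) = 8827 / 50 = 176.54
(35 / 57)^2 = 1225 / 3249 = 0.38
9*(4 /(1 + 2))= 12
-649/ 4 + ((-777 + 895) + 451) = 1627/ 4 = 406.75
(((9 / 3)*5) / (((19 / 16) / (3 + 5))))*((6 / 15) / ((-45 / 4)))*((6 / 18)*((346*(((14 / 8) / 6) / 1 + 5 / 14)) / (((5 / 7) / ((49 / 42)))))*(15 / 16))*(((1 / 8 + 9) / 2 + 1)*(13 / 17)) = -152722843 / 87210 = -1751.21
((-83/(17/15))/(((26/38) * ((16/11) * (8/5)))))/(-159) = 433675/1499264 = 0.29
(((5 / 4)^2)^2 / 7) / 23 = 625 / 41216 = 0.02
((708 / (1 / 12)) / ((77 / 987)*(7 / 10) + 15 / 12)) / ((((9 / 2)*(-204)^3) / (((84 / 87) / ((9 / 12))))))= -3105760 / 14152667841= -0.00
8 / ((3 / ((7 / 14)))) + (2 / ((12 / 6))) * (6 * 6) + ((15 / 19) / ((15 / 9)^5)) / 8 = 10642187 / 285000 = 37.34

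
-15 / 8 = -1.88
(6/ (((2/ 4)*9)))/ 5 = 4/ 15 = 0.27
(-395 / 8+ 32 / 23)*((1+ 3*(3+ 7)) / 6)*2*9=-821097 / 184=-4462.48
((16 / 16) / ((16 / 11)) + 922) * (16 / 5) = 14763 / 5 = 2952.60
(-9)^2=81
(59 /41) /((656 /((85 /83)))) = 5015 /2232368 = 0.00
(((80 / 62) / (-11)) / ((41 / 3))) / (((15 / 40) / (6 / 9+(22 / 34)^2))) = -0.02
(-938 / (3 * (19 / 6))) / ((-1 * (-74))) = -938 / 703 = -1.33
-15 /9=-5 /3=-1.67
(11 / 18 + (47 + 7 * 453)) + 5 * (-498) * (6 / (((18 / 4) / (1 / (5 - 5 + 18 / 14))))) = 11455 / 18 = 636.39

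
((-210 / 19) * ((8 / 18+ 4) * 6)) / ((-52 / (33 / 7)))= 26.72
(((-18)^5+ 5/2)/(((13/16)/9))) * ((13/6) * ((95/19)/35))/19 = -45349572/133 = -340974.23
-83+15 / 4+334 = 1019 / 4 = 254.75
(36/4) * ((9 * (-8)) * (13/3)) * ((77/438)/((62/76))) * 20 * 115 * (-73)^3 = 541417185987.10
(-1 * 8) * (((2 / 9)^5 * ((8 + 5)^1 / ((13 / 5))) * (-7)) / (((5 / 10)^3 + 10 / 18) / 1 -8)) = -71680 / 3457647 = -0.02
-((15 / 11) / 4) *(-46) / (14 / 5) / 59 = 1725 / 18172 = 0.09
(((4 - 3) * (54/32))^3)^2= 387420489/16777216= 23.09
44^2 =1936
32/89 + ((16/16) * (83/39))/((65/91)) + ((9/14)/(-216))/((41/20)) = 3.34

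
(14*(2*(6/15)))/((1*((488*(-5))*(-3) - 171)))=56/35745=0.00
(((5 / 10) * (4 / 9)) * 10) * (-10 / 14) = -100 / 63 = -1.59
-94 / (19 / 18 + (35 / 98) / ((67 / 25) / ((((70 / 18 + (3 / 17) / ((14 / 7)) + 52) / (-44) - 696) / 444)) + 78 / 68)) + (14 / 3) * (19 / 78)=-2051842096080119 / 9152959181301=-224.17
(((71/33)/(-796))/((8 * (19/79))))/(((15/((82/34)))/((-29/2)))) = 0.00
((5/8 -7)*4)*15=-765/2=-382.50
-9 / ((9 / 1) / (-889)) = 889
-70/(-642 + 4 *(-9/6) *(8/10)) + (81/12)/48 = 0.25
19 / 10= 1.90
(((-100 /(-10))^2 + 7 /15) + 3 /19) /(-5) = -28678 /1425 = -20.12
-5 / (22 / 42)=-105 / 11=-9.55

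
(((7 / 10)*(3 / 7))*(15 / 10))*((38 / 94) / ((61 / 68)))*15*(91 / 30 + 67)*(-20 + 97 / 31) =-3194278461 / 888770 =-3594.04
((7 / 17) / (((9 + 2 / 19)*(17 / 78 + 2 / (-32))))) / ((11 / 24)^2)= 47803392 / 34518517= 1.38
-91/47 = -1.94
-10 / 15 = -2 / 3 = -0.67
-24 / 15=-8 / 5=-1.60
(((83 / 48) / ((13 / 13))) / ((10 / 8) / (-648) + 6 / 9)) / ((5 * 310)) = 2241 / 1335325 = 0.00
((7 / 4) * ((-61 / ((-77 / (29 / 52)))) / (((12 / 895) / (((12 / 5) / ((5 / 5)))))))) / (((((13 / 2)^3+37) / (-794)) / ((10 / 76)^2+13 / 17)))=-268140383451 / 972370828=-275.76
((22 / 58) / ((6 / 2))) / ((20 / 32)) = 88 / 435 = 0.20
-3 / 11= -0.27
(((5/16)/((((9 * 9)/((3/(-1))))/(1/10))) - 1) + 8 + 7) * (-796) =-2406905/216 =-11143.08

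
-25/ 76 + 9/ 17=259/ 1292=0.20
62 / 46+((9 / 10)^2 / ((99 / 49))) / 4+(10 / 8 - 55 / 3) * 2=-9933371 / 303600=-32.72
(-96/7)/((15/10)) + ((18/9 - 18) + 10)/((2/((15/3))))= -169/7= -24.14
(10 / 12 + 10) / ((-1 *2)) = -65 / 12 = -5.42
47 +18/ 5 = 253/ 5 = 50.60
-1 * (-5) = 5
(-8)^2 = 64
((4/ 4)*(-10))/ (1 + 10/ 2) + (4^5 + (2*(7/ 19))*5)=58483/ 57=1026.02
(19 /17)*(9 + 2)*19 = 3971 /17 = 233.59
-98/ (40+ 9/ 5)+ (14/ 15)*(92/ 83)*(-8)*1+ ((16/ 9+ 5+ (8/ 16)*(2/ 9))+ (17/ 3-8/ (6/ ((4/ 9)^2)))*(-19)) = -2242434121/ 21076605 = -106.39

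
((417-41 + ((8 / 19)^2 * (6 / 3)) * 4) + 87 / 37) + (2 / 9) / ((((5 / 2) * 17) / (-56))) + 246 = 625.48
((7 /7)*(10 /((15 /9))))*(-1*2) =-12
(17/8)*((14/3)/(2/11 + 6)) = 77/48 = 1.60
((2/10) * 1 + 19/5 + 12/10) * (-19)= -494/5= -98.80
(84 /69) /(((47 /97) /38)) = 103208 /1081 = 95.47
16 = 16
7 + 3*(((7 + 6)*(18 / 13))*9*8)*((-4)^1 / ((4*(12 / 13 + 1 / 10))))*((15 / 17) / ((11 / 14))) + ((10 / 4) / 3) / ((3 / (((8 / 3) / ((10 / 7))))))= -408685141 / 95931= -4260.20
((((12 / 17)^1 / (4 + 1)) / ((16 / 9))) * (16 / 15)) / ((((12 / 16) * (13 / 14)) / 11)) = 7392 / 5525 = 1.34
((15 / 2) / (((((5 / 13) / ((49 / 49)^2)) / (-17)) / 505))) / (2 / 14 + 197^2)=-2343705 / 543328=-4.31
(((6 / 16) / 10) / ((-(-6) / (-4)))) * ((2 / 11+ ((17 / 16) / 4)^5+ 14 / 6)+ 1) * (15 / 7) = -124600906865 / 661424963584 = -0.19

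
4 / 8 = 1 / 2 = 0.50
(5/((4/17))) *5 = 425/4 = 106.25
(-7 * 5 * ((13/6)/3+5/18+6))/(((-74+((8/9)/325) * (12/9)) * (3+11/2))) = 2149875/5519203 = 0.39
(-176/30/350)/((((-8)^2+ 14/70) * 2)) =-0.00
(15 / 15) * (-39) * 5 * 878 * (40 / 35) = -195668.57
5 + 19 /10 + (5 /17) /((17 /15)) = 20691 /2890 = 7.16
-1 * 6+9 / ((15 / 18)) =24 / 5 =4.80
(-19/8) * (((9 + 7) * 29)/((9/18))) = -2204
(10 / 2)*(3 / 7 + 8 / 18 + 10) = 3425 / 63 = 54.37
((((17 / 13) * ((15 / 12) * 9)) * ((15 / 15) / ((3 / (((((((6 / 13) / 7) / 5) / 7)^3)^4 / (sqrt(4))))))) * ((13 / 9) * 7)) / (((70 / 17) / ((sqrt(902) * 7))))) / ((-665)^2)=13106043648 * sqrt(902) / 68842794427630088010802797848375990521240234375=0.00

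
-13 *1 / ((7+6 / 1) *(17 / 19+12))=-19 / 245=-0.08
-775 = -775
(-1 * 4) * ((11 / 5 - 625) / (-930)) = -2076 / 775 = -2.68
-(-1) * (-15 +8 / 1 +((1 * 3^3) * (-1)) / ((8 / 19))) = -569 / 8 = -71.12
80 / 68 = 1.18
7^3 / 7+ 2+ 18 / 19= 987 / 19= 51.95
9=9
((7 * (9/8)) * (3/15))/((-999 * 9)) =-7/39960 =-0.00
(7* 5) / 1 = 35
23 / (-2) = -23 / 2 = -11.50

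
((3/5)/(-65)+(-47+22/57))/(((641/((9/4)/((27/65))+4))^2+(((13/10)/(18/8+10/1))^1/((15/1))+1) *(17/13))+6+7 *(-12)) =-540398176976/52818428219737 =-0.01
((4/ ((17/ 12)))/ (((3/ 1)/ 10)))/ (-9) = -160/ 153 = -1.05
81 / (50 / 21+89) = 1701 / 1919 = 0.89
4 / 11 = 0.36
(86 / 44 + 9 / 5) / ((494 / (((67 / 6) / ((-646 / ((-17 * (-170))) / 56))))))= -3292849 / 154869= -21.26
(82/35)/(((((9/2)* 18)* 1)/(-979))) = -80278/2835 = -28.32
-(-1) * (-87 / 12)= -29 / 4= -7.25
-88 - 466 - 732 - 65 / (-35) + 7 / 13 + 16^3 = 255928 / 91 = 2812.40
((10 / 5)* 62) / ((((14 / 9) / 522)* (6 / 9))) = 62416.29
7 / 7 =1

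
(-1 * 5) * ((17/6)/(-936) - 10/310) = 30715/174096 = 0.18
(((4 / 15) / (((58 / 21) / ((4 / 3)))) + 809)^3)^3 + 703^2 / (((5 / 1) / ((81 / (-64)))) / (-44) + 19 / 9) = 4393774946389832942070355261941793811421216121601068 / 29558281591563603380859375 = 148647847906147735719126200.00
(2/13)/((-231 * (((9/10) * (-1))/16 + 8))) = -320/3816813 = -0.00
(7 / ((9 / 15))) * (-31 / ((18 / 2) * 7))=-155 / 27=-5.74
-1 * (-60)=60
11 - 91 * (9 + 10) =-1718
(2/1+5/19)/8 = 43/152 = 0.28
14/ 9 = 1.56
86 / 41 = 2.10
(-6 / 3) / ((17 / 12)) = -24 / 17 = -1.41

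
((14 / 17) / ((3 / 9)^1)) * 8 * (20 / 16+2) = 1092 / 17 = 64.24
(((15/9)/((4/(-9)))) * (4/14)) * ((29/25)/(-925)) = 87/64750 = 0.00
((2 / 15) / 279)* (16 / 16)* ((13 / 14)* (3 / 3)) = 13 / 29295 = 0.00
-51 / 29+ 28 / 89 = -3727 / 2581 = -1.44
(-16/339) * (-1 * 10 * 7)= 1120/339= 3.30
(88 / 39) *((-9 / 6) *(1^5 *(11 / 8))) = -121 / 26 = -4.65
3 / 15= 1 / 5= 0.20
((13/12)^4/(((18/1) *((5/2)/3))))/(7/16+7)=28561/2313360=0.01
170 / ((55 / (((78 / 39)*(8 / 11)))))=544 / 121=4.50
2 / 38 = 1 / 19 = 0.05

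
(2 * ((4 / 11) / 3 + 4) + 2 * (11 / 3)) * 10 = 5140 / 33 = 155.76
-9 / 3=-3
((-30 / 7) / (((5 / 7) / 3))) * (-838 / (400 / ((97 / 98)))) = 37.33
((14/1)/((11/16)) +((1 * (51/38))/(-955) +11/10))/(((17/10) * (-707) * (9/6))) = -5711672/479786461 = -0.01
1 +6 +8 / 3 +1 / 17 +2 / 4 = 1043 / 102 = 10.23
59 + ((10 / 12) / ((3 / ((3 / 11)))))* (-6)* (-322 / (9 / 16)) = 31601 / 99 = 319.20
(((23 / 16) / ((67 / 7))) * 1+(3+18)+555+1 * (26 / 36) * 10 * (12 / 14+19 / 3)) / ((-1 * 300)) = -127254317 / 60782400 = -2.09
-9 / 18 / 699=-1 / 1398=-0.00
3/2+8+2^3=17.50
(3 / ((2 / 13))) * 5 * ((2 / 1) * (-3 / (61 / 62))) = -594.59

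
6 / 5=1.20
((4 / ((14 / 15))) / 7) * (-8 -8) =-480 / 49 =-9.80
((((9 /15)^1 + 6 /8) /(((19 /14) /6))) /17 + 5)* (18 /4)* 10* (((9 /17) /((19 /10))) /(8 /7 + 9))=49000140 /7407359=6.62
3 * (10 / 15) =2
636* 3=1908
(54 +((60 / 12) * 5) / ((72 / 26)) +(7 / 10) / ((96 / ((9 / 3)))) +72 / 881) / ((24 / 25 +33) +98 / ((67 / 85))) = 53660964305 / 134543331648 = 0.40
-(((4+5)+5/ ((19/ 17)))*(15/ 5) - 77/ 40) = -29257/ 760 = -38.50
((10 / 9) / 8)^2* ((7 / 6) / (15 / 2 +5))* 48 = 7 / 81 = 0.09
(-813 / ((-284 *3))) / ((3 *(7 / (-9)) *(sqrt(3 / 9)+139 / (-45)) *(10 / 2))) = 109755 *sqrt(3) / 37068248+1017063 / 37068248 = 0.03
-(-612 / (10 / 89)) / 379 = 14.37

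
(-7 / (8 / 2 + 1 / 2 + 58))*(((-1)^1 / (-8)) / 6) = -7 / 3000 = -0.00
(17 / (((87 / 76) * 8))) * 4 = 646 / 87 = 7.43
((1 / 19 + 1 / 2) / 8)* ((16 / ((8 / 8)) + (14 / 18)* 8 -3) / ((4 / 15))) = 4.98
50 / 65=10 / 13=0.77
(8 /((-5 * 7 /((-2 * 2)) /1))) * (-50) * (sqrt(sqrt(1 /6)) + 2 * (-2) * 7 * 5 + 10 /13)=579200 /91 - 160 * 6^(3 /4) /21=6335.63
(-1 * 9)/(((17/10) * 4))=-45/34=-1.32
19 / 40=0.48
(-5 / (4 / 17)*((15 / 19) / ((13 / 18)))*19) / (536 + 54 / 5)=-57375 / 71084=-0.81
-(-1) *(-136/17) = -8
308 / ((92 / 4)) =308 / 23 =13.39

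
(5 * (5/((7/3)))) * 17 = 1275/7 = 182.14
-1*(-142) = 142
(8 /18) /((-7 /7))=-4 /9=-0.44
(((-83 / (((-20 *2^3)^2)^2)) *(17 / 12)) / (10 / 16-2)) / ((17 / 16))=83 / 675840000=0.00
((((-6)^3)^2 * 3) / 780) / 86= 5832 / 2795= 2.09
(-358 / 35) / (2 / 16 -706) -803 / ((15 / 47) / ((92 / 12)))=-34312845971 / 1778805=-19289.83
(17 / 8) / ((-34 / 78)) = -39 / 8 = -4.88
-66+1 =-65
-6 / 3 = -2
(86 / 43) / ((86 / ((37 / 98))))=37 / 4214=0.01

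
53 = 53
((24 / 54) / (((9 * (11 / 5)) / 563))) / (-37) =-11260 / 32967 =-0.34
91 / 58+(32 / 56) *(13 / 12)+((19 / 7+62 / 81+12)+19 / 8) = 376643 / 18792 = 20.04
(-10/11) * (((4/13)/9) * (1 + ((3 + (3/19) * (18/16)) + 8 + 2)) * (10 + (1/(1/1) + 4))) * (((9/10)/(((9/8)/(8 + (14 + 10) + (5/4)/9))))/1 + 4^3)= -3954425/6669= -592.96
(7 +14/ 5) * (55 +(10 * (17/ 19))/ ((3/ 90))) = 60221/ 19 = 3169.53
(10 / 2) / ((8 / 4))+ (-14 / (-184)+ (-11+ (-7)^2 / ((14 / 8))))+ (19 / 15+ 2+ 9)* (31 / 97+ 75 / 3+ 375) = 659951623 / 133860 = 4930.16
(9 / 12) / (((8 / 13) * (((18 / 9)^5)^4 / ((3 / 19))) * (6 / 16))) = 39 / 79691776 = 0.00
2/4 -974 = -1947/2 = -973.50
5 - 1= 4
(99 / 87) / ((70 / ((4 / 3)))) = 22 / 1015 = 0.02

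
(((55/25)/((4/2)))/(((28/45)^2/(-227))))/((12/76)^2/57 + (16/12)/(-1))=20809211445/43005536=483.87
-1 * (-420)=420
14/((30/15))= 7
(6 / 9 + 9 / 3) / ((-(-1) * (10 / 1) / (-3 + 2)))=-0.37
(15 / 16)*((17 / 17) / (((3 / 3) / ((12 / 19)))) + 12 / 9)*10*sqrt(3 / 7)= 50*sqrt(21) / 19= 12.06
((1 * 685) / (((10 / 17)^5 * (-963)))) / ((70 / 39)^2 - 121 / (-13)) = -1933761713 / 2398940000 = -0.81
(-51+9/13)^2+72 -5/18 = 7917067/3042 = 2602.59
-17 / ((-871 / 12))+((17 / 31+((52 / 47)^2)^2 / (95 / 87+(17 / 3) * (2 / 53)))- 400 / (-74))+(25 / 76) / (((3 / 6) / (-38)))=-172831084049088122 / 9784088607464379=-17.66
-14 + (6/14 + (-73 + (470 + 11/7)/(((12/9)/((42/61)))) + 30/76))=1276497/8113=157.34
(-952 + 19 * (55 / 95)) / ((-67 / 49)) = 46109 / 67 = 688.19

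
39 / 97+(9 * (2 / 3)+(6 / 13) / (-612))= 6.40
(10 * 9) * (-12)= -1080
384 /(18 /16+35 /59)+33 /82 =14889099 /66502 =223.89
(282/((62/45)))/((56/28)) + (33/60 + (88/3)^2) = 5375399/5580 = 963.33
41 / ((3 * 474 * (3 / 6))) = 41 / 711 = 0.06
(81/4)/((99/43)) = 387/44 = 8.80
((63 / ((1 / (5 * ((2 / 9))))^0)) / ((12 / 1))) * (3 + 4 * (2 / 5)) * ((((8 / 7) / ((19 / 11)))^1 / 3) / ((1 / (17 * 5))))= 8602 / 19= 452.74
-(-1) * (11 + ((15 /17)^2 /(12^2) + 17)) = 129497 /4624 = 28.01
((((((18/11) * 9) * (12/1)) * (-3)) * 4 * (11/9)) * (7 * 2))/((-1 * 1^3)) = 36288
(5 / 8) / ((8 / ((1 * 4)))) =5 / 16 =0.31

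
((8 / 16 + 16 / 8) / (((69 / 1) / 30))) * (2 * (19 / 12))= 475 / 138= 3.44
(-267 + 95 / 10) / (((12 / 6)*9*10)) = -103 / 72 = -1.43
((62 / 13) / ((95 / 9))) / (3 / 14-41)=-0.01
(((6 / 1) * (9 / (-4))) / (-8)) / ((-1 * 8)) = -27 / 128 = -0.21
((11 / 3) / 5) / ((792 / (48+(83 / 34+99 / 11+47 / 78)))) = 39809 / 716040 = 0.06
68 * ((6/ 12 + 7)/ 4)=255/ 2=127.50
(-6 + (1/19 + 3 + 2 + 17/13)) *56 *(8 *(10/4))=403.56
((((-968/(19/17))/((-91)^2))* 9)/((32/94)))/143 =-79101/4090814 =-0.02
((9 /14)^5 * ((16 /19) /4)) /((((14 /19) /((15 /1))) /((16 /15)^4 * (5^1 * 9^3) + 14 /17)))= 888282196713 /400006600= 2220.67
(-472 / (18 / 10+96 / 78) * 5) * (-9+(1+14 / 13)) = 1062000 / 197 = 5390.86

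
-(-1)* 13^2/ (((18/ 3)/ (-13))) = -2197/ 6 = -366.17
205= 205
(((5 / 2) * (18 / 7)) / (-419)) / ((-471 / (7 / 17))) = 15 / 1118311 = 0.00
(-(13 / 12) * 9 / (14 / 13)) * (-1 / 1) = 9.05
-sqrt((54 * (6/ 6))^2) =-54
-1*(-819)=819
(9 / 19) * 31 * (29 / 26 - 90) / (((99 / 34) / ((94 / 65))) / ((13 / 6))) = -57241159 / 40755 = -1404.52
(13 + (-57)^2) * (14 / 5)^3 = 8950928 / 125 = 71607.42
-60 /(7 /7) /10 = -6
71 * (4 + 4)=568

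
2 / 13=0.15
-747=-747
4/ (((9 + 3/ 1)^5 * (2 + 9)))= 1/ 684288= 0.00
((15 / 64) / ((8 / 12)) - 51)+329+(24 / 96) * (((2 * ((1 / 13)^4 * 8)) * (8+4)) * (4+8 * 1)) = 1017673597 / 3655808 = 278.37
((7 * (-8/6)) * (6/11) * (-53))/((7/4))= 1696/11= 154.18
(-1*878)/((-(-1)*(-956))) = 0.92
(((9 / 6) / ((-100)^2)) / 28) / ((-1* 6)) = -1 / 1120000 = -0.00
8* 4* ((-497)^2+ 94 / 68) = 7904332.24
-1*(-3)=3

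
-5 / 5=-1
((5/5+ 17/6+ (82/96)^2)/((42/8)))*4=10513/3024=3.48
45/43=1.05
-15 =-15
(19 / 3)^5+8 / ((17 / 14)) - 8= 42087851 / 4131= 10188.30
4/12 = 1/3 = 0.33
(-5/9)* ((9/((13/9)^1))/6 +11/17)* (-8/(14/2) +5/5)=3725/27846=0.13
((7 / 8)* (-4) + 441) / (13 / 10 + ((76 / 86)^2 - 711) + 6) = -8089375 / 12996973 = -0.62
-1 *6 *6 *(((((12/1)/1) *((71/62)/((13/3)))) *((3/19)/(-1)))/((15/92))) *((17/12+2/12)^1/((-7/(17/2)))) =-212.56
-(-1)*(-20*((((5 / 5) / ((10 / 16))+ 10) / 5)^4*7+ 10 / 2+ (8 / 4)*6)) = -343424388 / 78125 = -4395.83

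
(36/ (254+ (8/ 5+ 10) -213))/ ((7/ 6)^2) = 6480/ 12887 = 0.50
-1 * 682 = -682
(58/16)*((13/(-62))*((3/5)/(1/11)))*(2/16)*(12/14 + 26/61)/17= -1704417/36004640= -0.05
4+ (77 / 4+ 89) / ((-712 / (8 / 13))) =18079 / 4628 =3.91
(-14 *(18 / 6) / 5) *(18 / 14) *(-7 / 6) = 63 / 5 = 12.60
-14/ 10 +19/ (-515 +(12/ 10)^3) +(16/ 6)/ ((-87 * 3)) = -363519964/ 251182485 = -1.45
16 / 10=8 / 5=1.60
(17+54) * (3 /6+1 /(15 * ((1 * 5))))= 5467 /150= 36.45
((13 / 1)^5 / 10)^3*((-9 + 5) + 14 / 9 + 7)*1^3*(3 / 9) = 2098621613577721037 / 27000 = 77726726428804.48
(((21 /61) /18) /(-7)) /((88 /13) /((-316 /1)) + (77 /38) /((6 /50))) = -19513 /120442487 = -0.00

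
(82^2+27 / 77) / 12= 517775 / 924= 560.36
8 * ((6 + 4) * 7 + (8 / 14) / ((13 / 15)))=51440 / 91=565.27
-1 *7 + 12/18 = -19/3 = -6.33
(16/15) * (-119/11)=-11.54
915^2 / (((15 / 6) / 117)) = 39182130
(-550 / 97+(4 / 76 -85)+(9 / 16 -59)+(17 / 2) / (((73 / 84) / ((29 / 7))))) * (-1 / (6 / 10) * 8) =389389675 / 269078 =1447.13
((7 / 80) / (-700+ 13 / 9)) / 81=-0.00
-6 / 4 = -3 / 2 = -1.50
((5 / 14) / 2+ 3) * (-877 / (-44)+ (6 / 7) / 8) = 137327 / 2156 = 63.70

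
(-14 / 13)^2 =196 / 169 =1.16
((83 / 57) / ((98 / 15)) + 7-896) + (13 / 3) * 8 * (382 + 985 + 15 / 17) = 46531.14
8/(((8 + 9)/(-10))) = -80/17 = -4.71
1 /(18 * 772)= 1 /13896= 0.00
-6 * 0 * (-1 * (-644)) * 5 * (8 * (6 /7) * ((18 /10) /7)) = 0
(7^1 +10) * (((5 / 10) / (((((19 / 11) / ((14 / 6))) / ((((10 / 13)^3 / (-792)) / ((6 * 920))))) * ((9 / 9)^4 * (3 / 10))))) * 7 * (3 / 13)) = -104125 / 16175579472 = -0.00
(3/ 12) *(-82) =-41/ 2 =-20.50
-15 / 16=-0.94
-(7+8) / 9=-5 / 3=-1.67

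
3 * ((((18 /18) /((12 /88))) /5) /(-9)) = -22 /45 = -0.49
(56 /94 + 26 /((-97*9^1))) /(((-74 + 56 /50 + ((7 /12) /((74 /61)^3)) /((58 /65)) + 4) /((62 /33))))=-3383876177388800 /218035578549637233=-0.02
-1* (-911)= 911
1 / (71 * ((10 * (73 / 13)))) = 13 / 51830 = 0.00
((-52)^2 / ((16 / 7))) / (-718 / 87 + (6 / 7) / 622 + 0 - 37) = -26.14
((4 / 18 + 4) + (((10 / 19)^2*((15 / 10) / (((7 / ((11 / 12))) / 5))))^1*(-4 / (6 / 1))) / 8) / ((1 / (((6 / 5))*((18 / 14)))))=2292249 / 353780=6.48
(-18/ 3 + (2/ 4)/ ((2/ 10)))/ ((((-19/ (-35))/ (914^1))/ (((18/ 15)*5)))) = -671790/ 19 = -35357.37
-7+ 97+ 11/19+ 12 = 1949/19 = 102.58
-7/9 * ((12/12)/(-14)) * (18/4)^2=9/8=1.12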